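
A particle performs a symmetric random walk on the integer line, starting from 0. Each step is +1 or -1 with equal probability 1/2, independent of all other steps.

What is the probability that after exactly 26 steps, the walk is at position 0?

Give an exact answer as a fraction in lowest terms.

Answer: 1300075/8388608

Derivation:
To return to 0 after 26 steps: need exactly 13 steps of +1 and 13 of -1.
Favorable paths: C(26,13) = 10400600
Total paths: 2^26 = 67108864
P = 10400600/67108864 = 1300075/8388608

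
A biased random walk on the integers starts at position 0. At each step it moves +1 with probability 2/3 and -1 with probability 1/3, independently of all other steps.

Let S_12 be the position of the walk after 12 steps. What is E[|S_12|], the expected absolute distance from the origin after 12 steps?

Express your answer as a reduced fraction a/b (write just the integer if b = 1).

Answer: 257372/59049

Derivation:
S_12 takes values m ≡ 0 (mod 2) with |m| ≤ 12; P(S_12=m) = C(12,(12+m)/2) · (2/3)^((12+m)/2) · (1/3)^((12-m)/2).
Distribution: P(S=-12)=1/531441, P(S=-10)=8/177147, P(S=-8)=88/177147, P(S=-6)=1760/531441, P(S=-4)=880/59049, P(S=-2)=2816/59049, P(S=0)=19712/177147, P(S=2)=11264/59049, P(S=4)=14080/59049, P(S=6)=112640/531441, P(S=8)=22528/177147, P(S=10)=8192/177147, P(S=12)=4096/531441
E[|S_12|] = Σ_m |m|·P(S_12=m) = 257372/59049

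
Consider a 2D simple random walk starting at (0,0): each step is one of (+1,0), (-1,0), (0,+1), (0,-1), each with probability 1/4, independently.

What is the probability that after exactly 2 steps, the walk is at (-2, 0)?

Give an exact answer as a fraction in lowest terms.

Answer: 1/16

Derivation:
Let h be the number of horizontal steps (so 2-h are vertical). To end at (-2,0) need (h-2)/2 right-steps and ((2-h)+0)/2 up-steps.
Sum over h with 2 ≤ h ≤ 2, h ≡ 0 (mod 2), 2-h ≡ 0 (mod 2):
h=2: C(2,2)·C(2,0)·C(0,0) = 1·1·1 = 1
Total favorable: 1
Total paths: 4^2 = 16
P = 1/16 = 1/16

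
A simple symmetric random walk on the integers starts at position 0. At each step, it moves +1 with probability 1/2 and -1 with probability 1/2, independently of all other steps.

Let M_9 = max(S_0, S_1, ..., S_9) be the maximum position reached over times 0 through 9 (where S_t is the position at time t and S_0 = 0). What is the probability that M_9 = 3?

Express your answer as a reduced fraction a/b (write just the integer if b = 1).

Answer: 21/128

Derivation:
Let M_9 = max(S_0,...,S_9). Use the reflection principle: for j ≥ 1, #{paths with M_9 ≥ j} = #{S_9 ≥ j} + #{S_9 ≥ j+1}.
By reflection, #{M_9 ≥ 3} = #{S_9 ≥ 3} + #{S_9 ≥ 4} = 130 + 46 = 176.
#{M_9 ≥ 4} = #{S_9 ≥ 4} + #{S_9 ≥ 5} = 46 + 46 = 92.
#{M_9 = 3} = 176 - 92 = 84.
P(M_9 = 3) = 84/512 = 21/128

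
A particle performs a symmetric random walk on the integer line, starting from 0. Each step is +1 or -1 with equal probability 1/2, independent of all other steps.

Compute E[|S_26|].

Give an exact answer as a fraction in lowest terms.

Answer: 16900975/4194304

Derivation:
S_26 takes values m ≡ 0 (mod 2) with |m| ≤ 26; P(S_26=m) = C(26,(26+m)/2)/2^26.
Total paths: 2^26 = 67108864
Distribution: P(S=-26)=1/67108864, P(S=-24)=26/67108864, P(S=-22)=325/67108864, P(S=-20)=2600/67108864, P(S=-18)=14950/67108864, P(S=-16)=65780/67108864, P(S=-14)=230230/67108864, P(S=-12)=657800/67108864, P(S=-10)=1562275/67108864, P(S=-8)=3124550/67108864, P(S=-6)=5311735/67108864, P(S=-4)=7726160/67108864, P(S=-2)=9657700/67108864, P(S=0)=10400600/67108864, P(S=2)=9657700/67108864, P(S=4)=7726160/67108864, P(S=6)=5311735/67108864, P(S=8)=3124550/67108864, P(S=10)=1562275/67108864, P(S=12)=657800/67108864, P(S=14)=230230/67108864, P(S=16)=65780/67108864, P(S=18)=14950/67108864, P(S=20)=2600/67108864, P(S=22)=325/67108864, P(S=24)=26/67108864, P(S=26)=1/67108864
E[|S_26|] = Σ_m |m|·P(S_26=m) = 270415600/67108864 = 16900975/4194304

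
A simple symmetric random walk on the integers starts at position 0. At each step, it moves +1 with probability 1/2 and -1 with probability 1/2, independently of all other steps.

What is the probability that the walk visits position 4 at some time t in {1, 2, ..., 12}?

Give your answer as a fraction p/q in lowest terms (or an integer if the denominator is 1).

Count via complement. Let g(t,s) = #length-t paths at position s with S_1..S_t all ≠ 4.
g(t,s) = g(t-1,s-1) + g(t-1,s+1) for s ≠ 4; g(t,4) = 0.
t=0: g(0,0)=1
t=1: g(1,-1)=1 g(1,1)=1
t=2: g(2,-2)=1 g(2,0)=2 g(2,2)=1
t=3: g(3,-3)=1 g(3,-1)=3 g(3,1)=3 g(3,3)=1
t=4: g(4,-4)=1 g(4,-2)=4 g(4,0)=6 g(4,2)=4
t=5: g(5,-5)=1 g(5,-3)=5 g(5,-1)=10 g(5,1)=10 g(5,3)=4
t=6: g(6,-6)=1 g(6,-4)=6 g(6,-2)=15 g(6,0)=20 g(6,2)=14
t=7: g(7,-7)=1 g(7,-5)=7 g(7,-3)=21 g(7,-1)=35 g(7,1)=34 g(7,3)=14
t=8: g(8,-8)=1 g(8,-6)=8 g(8,-4)=28 g(8,-2)=56 g(8,0)=69 g(8,2)=48
t=9: g(9,-9)=1 g(9,-7)=9 g(9,-5)=36 g(9,-3)=84 g(9,-1)=125 g(9,1)=117 g(9,3)=48
t=10: g(10,-10)=1 g(10,-8)=10 g(10,-6)=45 g(10,-4)=120 g(10,-2)=209 g(10,0)=242 g(10,2)=165
t=11: g(11,-11)=1 g(11,-9)=11 g(11,-7)=55 g(11,-5)=165 g(11,-3)=329 g(11,-1)=451 g(11,1)=407 g(11,3)=165
t=12: g(12,-12)=1 g(12,-10)=12 g(12,-8)=66 g(12,-6)=220 g(12,-4)=494 g(12,-2)=780 g(12,0)=858 g(12,2)=572
Paths never hitting 4: Σ_s g(12,s) = 3003
Paths hitting 4: 2^12 - 3003 = 1093
P = 1093/4096 = 1093/4096

Answer: 1093/4096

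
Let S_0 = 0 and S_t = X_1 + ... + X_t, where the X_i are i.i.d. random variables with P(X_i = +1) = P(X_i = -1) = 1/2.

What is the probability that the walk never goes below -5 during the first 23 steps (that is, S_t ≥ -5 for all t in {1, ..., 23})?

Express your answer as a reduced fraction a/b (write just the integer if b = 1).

Answer: 1656667/2097152

Derivation:
Let f(t,s) = #length-t paths at position s with S_1..S_t all ≥ -5.
f(t,s) = f(t-1,s-1) + f(t-1,s+1) for s ≥ -5; f(t,s) = 0 for s < -5.
t=0: f(0,0)=1
t=1: f(1,-1)=1 f(1,1)=1
t=2: f(2,-2)=1 f(2,0)=2 f(2,2)=1
t=3: f(3,-3)=1 f(3,-1)=3 f(3,1)=3 f(3,3)=1
t=4: f(4,-4)=1 f(4,-2)=4 f(4,0)=6 f(4,2)=4 f(4,4)=1
t=5: f(5,-5)=1 f(5,-3)=5 f(5,-1)=10 f(5,1)=10 f(5,3)=5 f(5,5)=1
t=6: f(6,-4)=6 f(6,-2)=15 f(6,0)=20 f(6,2)=15 f(6,4)=6 f(6,6)=1
t=7: f(7,-5)=6 f(7,-3)=21 f(7,-1)=35 f(7,1)=35 f(7,3)=21 f(7,5)=7 f(7,7)=1
t=8: f(8,-4)=27 f(8,-2)=56 f(8,0)=70 f(8,2)=56 f(8,4)=28 f(8,6)=8 f(8,8)=1
t=9: f(9,-5)=27 f(9,-3)=83 f(9,-1)=126 f(9,1)=126 f(9,3)=84 f(9,5)=36 f(9,7)=9 f(9,9)=1
t=10: f(10,-4)=110 f(10,-2)=209 f(10,0)=252 f(10,2)=210 f(10,4)=120 f(10,6)=45 f(10,8)=10 f(10,10)=1
t=11: f(11,-5)=110 f(11,-3)=319 f(11,-1)=461 f(11,1)=462 f(11,3)=330 f(11,5)=165 f(11,7)=55 f(11,9)=11 f(11,11)=1
t=12: f(12,-4)=429 f(12,-2)=780 f(12,0)=923 f(12,2)=792 f(12,4)=495 f(12,6)=220 f(12,8)=66 f(12,10)=12 f(12,12)=1
t=13: f(13,-5)=429 f(13,-3)=1209 f(13,-1)=1703 f(13,1)=1715 f(13,3)=1287 f(13,5)=715 f(13,7)=286 f(13,9)=78 f(13,11)=13 f(13,13)=1
t=14: f(14,-4)=1638 f(14,-2)=2912 f(14,0)=3418 f(14,2)=3002 f(14,4)=2002 f(14,6)=1001 f(14,8)=364 f(14,10)=91 f(14,12)=14 f(14,14)=1
t=15: f(15,-5)=1638 f(15,-3)=4550 f(15,-1)=6330 f(15,1)=6420 f(15,3)=5004 f(15,5)=3003 f(15,7)=1365 f(15,9)=455 f(15,11)=105 f(15,13)=15 f(15,15)=1
t=16: f(16,-4)=6188 f(16,-2)=10880 f(16,0)=12750 f(16,2)=11424 f(16,4)=8007 f(16,6)=4368 f(16,8)=1820 f(16,10)=560 f(16,12)=120 f(16,14)=16 f(16,16)=1
t=17: f(17,-5)=6188 f(17,-3)=17068 f(17,-1)=23630 f(17,1)=24174 f(17,3)=19431 f(17,5)=12375 f(17,7)=6188 f(17,9)=2380 f(17,11)=680 f(17,13)=136 f(17,15)=17 f(17,17)=1
t=18: f(18,-4)=23256 f(18,-2)=40698 f(18,0)=47804 f(18,2)=43605 f(18,4)=31806 f(18,6)=18563 f(18,8)=8568 f(18,10)=3060 f(18,12)=816 f(18,14)=153 f(18,16)=18 f(18,18)=1
t=19: f(19,-5)=23256 f(19,-3)=63954 f(19,-1)=88502 f(19,1)=91409 f(19,3)=75411 f(19,5)=50369 f(19,7)=27131 f(19,9)=11628 f(19,11)=3876 f(19,13)=969 f(19,15)=171 f(19,17)=19 f(19,19)=1
t=20: f(20,-4)=87210 f(20,-2)=152456 f(20,0)=179911 f(20,2)=166820 f(20,4)=125780 f(20,6)=77500 f(20,8)=38759 f(20,10)=15504 f(20,12)=4845 f(20,14)=1140 f(20,16)=190 f(20,18)=20 f(20,20)=1
t=21: f(21,-5)=87210 f(21,-3)=239666 f(21,-1)=332367 f(21,1)=346731 f(21,3)=292600 f(21,5)=203280 f(21,7)=116259 f(21,9)=54263 f(21,11)=20349 f(21,13)=5985 f(21,15)=1330 f(21,17)=210 f(21,19)=21 f(21,21)=1
t=22: f(22,-4)=326876 f(22,-2)=572033 f(22,0)=679098 f(22,2)=639331 f(22,4)=495880 f(22,6)=319539 f(22,8)=170522 f(22,10)=74612 f(22,12)=26334 f(22,14)=7315 f(22,16)=1540 f(22,18)=231 f(22,20)=22 f(22,22)=1
t=23: f(23,-5)=326876 f(23,-3)=898909 f(23,-1)=1251131 f(23,1)=1318429 f(23,3)=1135211 f(23,5)=815419 f(23,7)=490061 f(23,9)=245134 f(23,11)=100946 f(23,13)=33649 f(23,15)=8855 f(23,17)=1771 f(23,19)=253 f(23,21)=23 f(23,23)=1
Σ_s f(23,s) = 6626668
P = 6626668/8388608 = 1656667/2097152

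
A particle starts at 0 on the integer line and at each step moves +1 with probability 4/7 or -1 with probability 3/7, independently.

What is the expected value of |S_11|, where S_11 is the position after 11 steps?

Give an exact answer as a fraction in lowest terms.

Answer: 120235445/40353607

Derivation:
S_11 takes values m ≡ 1 (mod 2) with |m| ≤ 11; P(S_11=m) = C(11,(11+m)/2) · (4/7)^((11+m)/2) · (3/7)^((11-m)/2).
Distribution: P(S=-11)=177147/1977326743, P(S=-9)=2598156/1977326743, P(S=-7)=17321040/1977326743, P(S=-5)=69284160/1977326743, P(S=-3)=184757760/1977326743, P(S=-1)=49268736/282475249, P(S=1)=65691648/282475249, P(S=3)=437944320/1977326743, P(S=5)=291962880/1977326743, P(S=7)=129761280/1977326743, P(S=9)=34603008/1977326743, P(S=11)=4194304/1977326743
E[|S_11|] = Σ_m |m|·P(S_11=m) = 120235445/40353607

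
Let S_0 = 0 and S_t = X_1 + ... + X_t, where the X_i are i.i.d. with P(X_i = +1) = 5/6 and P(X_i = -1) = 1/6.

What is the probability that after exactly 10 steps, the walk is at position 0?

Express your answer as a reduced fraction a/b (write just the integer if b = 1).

To reach position 0 after 10 steps: need 5 steps of +1 and 5 steps of -1.
Number of such sequences: C(10,5) = 252
Each has probability (5/6)^5 · (1/6)^5 = 3125/60466176
P = 252 · 3125/60466176 = 21875/1679616

Answer: 21875/1679616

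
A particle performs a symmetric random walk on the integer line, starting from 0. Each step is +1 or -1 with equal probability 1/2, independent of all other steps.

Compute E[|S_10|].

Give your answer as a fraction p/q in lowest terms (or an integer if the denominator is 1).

S_10 takes values m ≡ 0 (mod 2) with |m| ≤ 10; P(S_10=m) = C(10,(10+m)/2)/2^10.
Total paths: 2^10 = 1024
Distribution: P(S=-10)=1/1024, P(S=-8)=10/1024, P(S=-6)=45/1024, P(S=-4)=120/1024, P(S=-2)=210/1024, P(S=0)=252/1024, P(S=2)=210/1024, P(S=4)=120/1024, P(S=6)=45/1024, P(S=8)=10/1024, P(S=10)=1/1024
E[|S_10|] = Σ_m |m|·P(S_10=m) = 2520/1024 = 315/128

Answer: 315/128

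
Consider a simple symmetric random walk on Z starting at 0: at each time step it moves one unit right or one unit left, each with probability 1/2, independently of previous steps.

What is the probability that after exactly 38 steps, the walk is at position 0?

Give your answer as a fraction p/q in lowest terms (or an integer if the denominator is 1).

To return to 0 after 38 steps: need exactly 19 steps of +1 and 19 of -1.
Favorable paths: C(38,19) = 35345263800
Total paths: 2^38 = 274877906944
P = 35345263800/274877906944 = 4418157975/34359738368

Answer: 4418157975/34359738368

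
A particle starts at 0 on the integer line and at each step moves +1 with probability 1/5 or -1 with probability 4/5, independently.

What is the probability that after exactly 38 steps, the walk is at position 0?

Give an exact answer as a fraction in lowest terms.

To be at 0 after 38 steps: need exactly 19 steps of +1 and 19 of -1.
Number of such sequences: C(38,19) = 35345263800
Each has probability (1/5)^19 · (4/5)^19 = 274877906944/363797880709171295166015625
P = 35345263800 · 274877906944/363797880709171295166015625 = 388625285349101273088/14551915228366851806640625

Answer: 388625285349101273088/14551915228366851806640625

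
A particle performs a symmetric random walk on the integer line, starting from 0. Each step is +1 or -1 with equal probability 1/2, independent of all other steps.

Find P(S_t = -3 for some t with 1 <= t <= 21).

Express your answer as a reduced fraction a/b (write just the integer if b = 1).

Count via complement. Let g(t,s) = #length-t paths at position s with S_1..S_t all ≠ -3.
g(t,s) = g(t-1,s-1) + g(t-1,s+1) for s ≠ -3; g(t,-3) = 0.
t=0: g(0,0)=1
t=1: g(1,-1)=1 g(1,1)=1
t=2: g(2,-2)=1 g(2,0)=2 g(2,2)=1
t=3: g(3,-1)=3 g(3,1)=3 g(3,3)=1
t=4: g(4,-2)=3 g(4,0)=6 g(4,2)=4 g(4,4)=1
t=5: g(5,-1)=9 g(5,1)=10 g(5,3)=5 g(5,5)=1
t=6: g(6,-2)=9 g(6,0)=19 g(6,2)=15 g(6,4)=6 g(6,6)=1
t=7: g(7,-1)=28 g(7,1)=34 g(7,3)=21 g(7,5)=7 g(7,7)=1
t=8: g(8,-2)=28 g(8,0)=62 g(8,2)=55 g(8,4)=28 g(8,6)=8 g(8,8)=1
t=9: g(9,-1)=90 g(9,1)=117 g(9,3)=83 g(9,5)=36 g(9,7)=9 g(9,9)=1
t=10: g(10,-2)=90 g(10,0)=207 g(10,2)=200 g(10,4)=119 g(10,6)=45 g(10,8)=10 g(10,10)=1
t=11: g(11,-1)=297 g(11,1)=407 g(11,3)=319 g(11,5)=164 g(11,7)=55 g(11,9)=11 g(11,11)=1
t=12: g(12,-2)=297 g(12,0)=704 g(12,2)=726 g(12,4)=483 g(12,6)=219 g(12,8)=66 g(12,10)=12 g(12,12)=1
t=13: g(13,-1)=1001 g(13,1)=1430 g(13,3)=1209 g(13,5)=702 g(13,7)=285 g(13,9)=78 g(13,11)=13 g(13,13)=1
t=14: g(14,-2)=1001 g(14,0)=2431 g(14,2)=2639 g(14,4)=1911 g(14,6)=987 g(14,8)=363 g(14,10)=91 g(14,12)=14 g(14,14)=1
t=15: g(15,-1)=3432 g(15,1)=5070 g(15,3)=4550 g(15,5)=2898 g(15,7)=1350 g(15,9)=454 g(15,11)=105 g(15,13)=15 g(15,15)=1
t=16: g(16,-2)=3432 g(16,0)=8502 g(16,2)=9620 g(16,4)=7448 g(16,6)=4248 g(16,8)=1804 g(16,10)=559 g(16,12)=120 g(16,14)=16 g(16,16)=1
t=17: g(17,-1)=11934 g(17,1)=18122 g(17,3)=17068 g(17,5)=11696 g(17,7)=6052 g(17,9)=2363 g(17,11)=679 g(17,13)=136 g(17,15)=17 g(17,17)=1
t=18: g(18,-2)=11934 g(18,0)=30056 g(18,2)=35190 g(18,4)=28764 g(18,6)=17748 g(18,8)=8415 g(18,10)=3042 g(18,12)=815 g(18,14)=153 g(18,16)=18 g(18,18)=1
t=19: g(19,-1)=41990 g(19,1)=65246 g(19,3)=63954 g(19,5)=46512 g(19,7)=26163 g(19,9)=11457 g(19,11)=3857 g(19,13)=968 g(19,15)=171 g(19,17)=19 g(19,19)=1
t=20: g(20,-2)=41990 g(20,0)=107236 g(20,2)=129200 g(20,4)=110466 g(20,6)=72675 g(20,8)=37620 g(20,10)=15314 g(20,12)=4825 g(20,14)=1139 g(20,16)=190 g(20,18)=20 g(20,20)=1
t=21: g(21,-1)=149226 g(21,1)=236436 g(21,3)=239666 g(21,5)=183141 g(21,7)=110295 g(21,9)=52934 g(21,11)=20139 g(21,13)=5964 g(21,15)=1329 g(21,17)=210 g(21,19)=21 g(21,21)=1
Paths never hitting -3: Σ_s g(21,s) = 999362
Paths hitting -3: 2^21 - 999362 = 1097790
P = 1097790/2097152 = 548895/1048576

Answer: 548895/1048576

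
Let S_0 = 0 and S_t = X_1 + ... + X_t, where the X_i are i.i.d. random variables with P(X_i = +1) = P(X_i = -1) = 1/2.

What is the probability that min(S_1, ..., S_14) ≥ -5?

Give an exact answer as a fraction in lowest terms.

Answer: 14443/16384

Derivation:
Let f(t,s) = #length-t paths at position s with S_1..S_t all ≥ -5.
f(t,s) = f(t-1,s-1) + f(t-1,s+1) for s ≥ -5; f(t,s) = 0 for s < -5.
t=0: f(0,0)=1
t=1: f(1,-1)=1 f(1,1)=1
t=2: f(2,-2)=1 f(2,0)=2 f(2,2)=1
t=3: f(3,-3)=1 f(3,-1)=3 f(3,1)=3 f(3,3)=1
t=4: f(4,-4)=1 f(4,-2)=4 f(4,0)=6 f(4,2)=4 f(4,4)=1
t=5: f(5,-5)=1 f(5,-3)=5 f(5,-1)=10 f(5,1)=10 f(5,3)=5 f(5,5)=1
t=6: f(6,-4)=6 f(6,-2)=15 f(6,0)=20 f(6,2)=15 f(6,4)=6 f(6,6)=1
t=7: f(7,-5)=6 f(7,-3)=21 f(7,-1)=35 f(7,1)=35 f(7,3)=21 f(7,5)=7 f(7,7)=1
t=8: f(8,-4)=27 f(8,-2)=56 f(8,0)=70 f(8,2)=56 f(8,4)=28 f(8,6)=8 f(8,8)=1
t=9: f(9,-5)=27 f(9,-3)=83 f(9,-1)=126 f(9,1)=126 f(9,3)=84 f(9,5)=36 f(9,7)=9 f(9,9)=1
t=10: f(10,-4)=110 f(10,-2)=209 f(10,0)=252 f(10,2)=210 f(10,4)=120 f(10,6)=45 f(10,8)=10 f(10,10)=1
t=11: f(11,-5)=110 f(11,-3)=319 f(11,-1)=461 f(11,1)=462 f(11,3)=330 f(11,5)=165 f(11,7)=55 f(11,9)=11 f(11,11)=1
t=12: f(12,-4)=429 f(12,-2)=780 f(12,0)=923 f(12,2)=792 f(12,4)=495 f(12,6)=220 f(12,8)=66 f(12,10)=12 f(12,12)=1
t=13: f(13,-5)=429 f(13,-3)=1209 f(13,-1)=1703 f(13,1)=1715 f(13,3)=1287 f(13,5)=715 f(13,7)=286 f(13,9)=78 f(13,11)=13 f(13,13)=1
t=14: f(14,-4)=1638 f(14,-2)=2912 f(14,0)=3418 f(14,2)=3002 f(14,4)=2002 f(14,6)=1001 f(14,8)=364 f(14,10)=91 f(14,12)=14 f(14,14)=1
Σ_s f(14,s) = 14443
P = 14443/16384 = 14443/16384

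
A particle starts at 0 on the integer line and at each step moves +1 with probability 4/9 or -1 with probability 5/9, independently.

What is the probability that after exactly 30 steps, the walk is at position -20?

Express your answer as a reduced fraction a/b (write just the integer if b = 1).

To reach position -20 after 30 steps: need 5 steps of +1 and 25 steps of -1.
Number of such sequences: C(30,5) = 142506
Each has probability (4/9)^5 · (5/9)^25 = 305175781250000000000/42391158275216203514294433201
P = 142506 · 305175781250000000000/42391158275216203514294433201 = 1610717773437500000000000/1570042899082081611640534563

Answer: 1610717773437500000000000/1570042899082081611640534563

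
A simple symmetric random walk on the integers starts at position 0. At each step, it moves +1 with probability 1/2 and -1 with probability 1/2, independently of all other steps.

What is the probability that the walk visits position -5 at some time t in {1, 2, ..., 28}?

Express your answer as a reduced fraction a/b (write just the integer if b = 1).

Count via complement. Let g(t,s) = #length-t paths at position s with S_1..S_t all ≠ -5.
g(t,s) = g(t-1,s-1) + g(t-1,s+1) for s ≠ -5; g(t,-5) = 0.
t=0: g(0,0)=1
t=1: g(1,-1)=1 g(1,1)=1
t=2: g(2,-2)=1 g(2,0)=2 g(2,2)=1
t=3: g(3,-3)=1 g(3,-1)=3 g(3,1)=3 g(3,3)=1
t=4: g(4,-4)=1 g(4,-2)=4 g(4,0)=6 g(4,2)=4 g(4,4)=1
t=5: g(5,-3)=5 g(5,-1)=10 g(5,1)=10 g(5,3)=5 g(5,5)=1
t=6: g(6,-4)=5 g(6,-2)=15 g(6,0)=20 g(6,2)=15 g(6,4)=6 g(6,6)=1
t=7: g(7,-3)=20 g(7,-1)=35 g(7,1)=35 g(7,3)=21 g(7,5)=7 g(7,7)=1
t=8: g(8,-4)=20 g(8,-2)=55 g(8,0)=70 g(8,2)=56 g(8,4)=28 g(8,6)=8 g(8,8)=1
t=9: g(9,-3)=75 g(9,-1)=125 g(9,1)=126 g(9,3)=84 g(9,5)=36 g(9,7)=9 g(9,9)=1
t=10: g(10,-4)=75 g(10,-2)=200 g(10,0)=251 g(10,2)=210 g(10,4)=120 g(10,6)=45 g(10,8)=10 g(10,10)=1
t=11: g(11,-3)=275 g(11,-1)=451 g(11,1)=461 g(11,3)=330 g(11,5)=165 g(11,7)=55 g(11,9)=11 g(11,11)=1
t=12: g(12,-4)=275 g(12,-2)=726 g(12,0)=912 g(12,2)=791 g(12,4)=495 g(12,6)=220 g(12,8)=66 g(12,10)=12 g(12,12)=1
t=13: g(13,-3)=1001 g(13,-1)=1638 g(13,1)=1703 g(13,3)=1286 g(13,5)=715 g(13,7)=286 g(13,9)=78 g(13,11)=13 g(13,13)=1
t=14: g(14,-4)=1001 g(14,-2)=2639 g(14,0)=3341 g(14,2)=2989 g(14,4)=2001 g(14,6)=1001 g(14,8)=364 g(14,10)=91 g(14,12)=14 g(14,14)=1
t=15: g(15,-3)=3640 g(15,-1)=5980 g(15,1)=6330 g(15,3)=4990 g(15,5)=3002 g(15,7)=1365 g(15,9)=455 g(15,11)=105 g(15,13)=15 g(15,15)=1
t=16: g(16,-4)=3640 g(16,-2)=9620 g(16,0)=12310 g(16,2)=11320 g(16,4)=7992 g(16,6)=4367 g(16,8)=1820 g(16,10)=560 g(16,12)=120 g(16,14)=16 g(16,16)=1
t=17: g(17,-3)=13260 g(17,-1)=21930 g(17,1)=23630 g(17,3)=19312 g(17,5)=12359 g(17,7)=6187 g(17,9)=2380 g(17,11)=680 g(17,13)=136 g(17,15)=17 g(17,17)=1
t=18: g(18,-4)=13260 g(18,-2)=35190 g(18,0)=45560 g(18,2)=42942 g(18,4)=31671 g(18,6)=18546 g(18,8)=8567 g(18,10)=3060 g(18,12)=816 g(18,14)=153 g(18,16)=18 g(18,18)=1
t=19: g(19,-3)=48450 g(19,-1)=80750 g(19,1)=88502 g(19,3)=74613 g(19,5)=50217 g(19,7)=27113 g(19,9)=11627 g(19,11)=3876 g(19,13)=969 g(19,15)=171 g(19,17)=19 g(19,19)=1
t=20: g(20,-4)=48450 g(20,-2)=129200 g(20,0)=169252 g(20,2)=163115 g(20,4)=124830 g(20,6)=77330 g(20,8)=38740 g(20,10)=15503 g(20,12)=4845 g(20,14)=1140 g(20,16)=190 g(20,18)=20 g(20,20)=1
t=21: g(21,-3)=177650 g(21,-1)=298452 g(21,1)=332367 g(21,3)=287945 g(21,5)=202160 g(21,7)=116070 g(21,9)=54243 g(21,11)=20348 g(21,13)=5985 g(21,15)=1330 g(21,17)=210 g(21,19)=21 g(21,21)=1
t=22: g(22,-4)=177650 g(22,-2)=476102 g(22,0)=630819 g(22,2)=620312 g(22,4)=490105 g(22,6)=318230 g(22,8)=170313 g(22,10)=74591 g(22,12)=26333 g(22,14)=7315 g(22,16)=1540 g(22,18)=231 g(22,20)=22 g(22,22)=1
t=23: g(23,-3)=653752 g(23,-1)=1106921 g(23,1)=1251131 g(23,3)=1110417 g(23,5)=808335 g(23,7)=488543 g(23,9)=244904 g(23,11)=100924 g(23,13)=33648 g(23,15)=8855 g(23,17)=1771 g(23,19)=253 g(23,21)=23 g(23,23)=1
t=24: g(24,-4)=653752 g(24,-2)=1760673 g(24,0)=2358052 g(24,2)=2361548 g(24,4)=1918752 g(24,6)=1296878 g(24,8)=733447 g(24,10)=345828 g(24,12)=134572 g(24,14)=42503 g(24,16)=10626 g(24,18)=2024 g(24,20)=276 g(24,22)=24 g(24,24)=1
t=25: g(25,-3)=2414425 g(25,-1)=4118725 g(25,1)=4719600 g(25,3)=4280300 g(25,5)=3215630 g(25,7)=2030325 g(25,9)=1079275 g(25,11)=480400 g(25,13)=177075 g(25,15)=53129 g(25,17)=12650 g(25,19)=2300 g(25,21)=300 g(25,23)=25 g(25,25)=1
t=26: g(26,-4)=2414425 g(26,-2)=6533150 g(26,0)=8838325 g(26,2)=8999900 g(26,4)=7495930 g(26,6)=5245955 g(26,8)=3109600 g(26,10)=1559675 g(26,12)=657475 g(26,14)=230204 g(26,16)=65779 g(26,18)=14950 g(26,20)=2600 g(26,22)=325 g(26,24)=26 g(26,26)=1
t=27: g(27,-3)=8947575 g(27,-1)=15371475 g(27,1)=17838225 g(27,3)=16495830 g(27,5)=12741885 g(27,7)=8355555 g(27,9)=4669275 g(27,11)=2217150 g(27,13)=887679 g(27,15)=295983 g(27,17)=80729 g(27,19)=17550 g(27,21)=2925 g(27,23)=351 g(27,25)=27 g(27,27)=1
t=28: g(28,-4)=8947575 g(28,-2)=24319050 g(28,0)=33209700 g(28,2)=34334055 g(28,4)=29237715 g(28,6)=21097440 g(28,8)=13024830 g(28,10)=6886425 g(28,12)=3104829 g(28,14)=1183662 g(28,16)=376712 g(28,18)=98279 g(28,20)=20475 g(28,22)=3276 g(28,24)=378 g(28,26)=28 g(28,28)=1
Paths never hitting -5: Σ_s g(28,s) = 175844430
Paths hitting -5: 2^28 - 175844430 = 92591026
P = 92591026/268435456 = 46295513/134217728

Answer: 46295513/134217728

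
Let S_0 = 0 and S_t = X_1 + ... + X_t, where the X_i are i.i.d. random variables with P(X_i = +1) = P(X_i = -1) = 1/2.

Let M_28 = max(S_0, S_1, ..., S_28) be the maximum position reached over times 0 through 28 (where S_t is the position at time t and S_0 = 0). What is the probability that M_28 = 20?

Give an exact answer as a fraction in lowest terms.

Let M_28 = max(S_0,...,S_28). Use the reflection principle: for j ≥ 1, #{paths with M_28 ≥ j} = #{S_28 ≥ j} + #{S_28 ≥ j+1}.
By reflection, #{M_28 ≥ 20} = #{S_28 ≥ 20} + #{S_28 ≥ 21} = 24158 + 3683 = 27841.
#{M_28 ≥ 21} = #{S_28 ≥ 21} + #{S_28 ≥ 22} = 3683 + 3683 = 7366.
#{M_28 = 20} = 27841 - 7366 = 20475.
P(M_28 = 20) = 20475/268435456 = 20475/268435456

Answer: 20475/268435456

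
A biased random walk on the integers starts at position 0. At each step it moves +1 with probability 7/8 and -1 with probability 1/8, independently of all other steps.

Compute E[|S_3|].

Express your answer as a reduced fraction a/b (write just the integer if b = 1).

Answer: 75/32

Derivation:
S_3 takes values m ≡ 1 (mod 2) with |m| ≤ 3; P(S_3=m) = C(3,(3+m)/2) · (7/8)^((3+m)/2) · (1/8)^((3-m)/2).
Distribution: P(S=-3)=1/512, P(S=-1)=21/512, P(S=1)=147/512, P(S=3)=343/512
E[|S_3|] = Σ_m |m|·P(S_3=m) = 75/32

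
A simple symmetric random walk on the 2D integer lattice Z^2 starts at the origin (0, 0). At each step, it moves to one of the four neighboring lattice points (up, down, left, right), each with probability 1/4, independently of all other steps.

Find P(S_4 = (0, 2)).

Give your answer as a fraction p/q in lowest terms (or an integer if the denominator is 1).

Answer: 1/16

Derivation:
Let h be the number of horizontal steps (so 4-h are vertical). To end at (0,2) need (h+0)/2 right-steps and ((4-h)+2)/2 up-steps.
Sum over h with 0 ≤ h ≤ 2, h ≡ 0 (mod 2), 4-h ≡ 0 (mod 2):
h=0: C(4,0)·C(0,0)·C(4,3) = 1·1·4 = 4
h=2: C(4,2)·C(2,1)·C(2,2) = 6·2·1 = 12
Total favorable: 16
Total paths: 4^4 = 256
P = 16/256 = 1/16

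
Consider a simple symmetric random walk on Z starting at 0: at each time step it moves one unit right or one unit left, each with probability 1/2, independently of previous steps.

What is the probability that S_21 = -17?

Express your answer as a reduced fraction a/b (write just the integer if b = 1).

Answer: 105/1048576

Derivation:
To reach position -17 after 21 steps: need 2 steps of +1 and 19 of -1.
Favorable paths: C(21,2) = 210
Total paths: 2^21 = 2097152
P = 210/2097152 = 105/1048576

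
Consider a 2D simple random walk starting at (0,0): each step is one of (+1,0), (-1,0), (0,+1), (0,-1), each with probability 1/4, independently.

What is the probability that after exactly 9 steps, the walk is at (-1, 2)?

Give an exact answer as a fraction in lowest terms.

Let h be the number of horizontal steps (so 9-h are vertical). To end at (-1,2) need (h-1)/2 right-steps and ((9-h)+2)/2 up-steps.
Sum over h with 1 ≤ h ≤ 7, h ≡ 1 (mod 2), 9-h ≡ 0 (mod 2):
h=1: C(9,1)·C(1,0)·C(8,5) = 9·1·56 = 504
h=3: C(9,3)·C(3,1)·C(6,4) = 84·3·15 = 3780
h=5: C(9,5)·C(5,2)·C(4,3) = 126·10·4 = 5040
h=7: C(9,7)·C(7,3)·C(2,2) = 36·35·1 = 1260
Total favorable: 10584
Total paths: 4^9 = 262144
P = 10584/262144 = 1323/32768

Answer: 1323/32768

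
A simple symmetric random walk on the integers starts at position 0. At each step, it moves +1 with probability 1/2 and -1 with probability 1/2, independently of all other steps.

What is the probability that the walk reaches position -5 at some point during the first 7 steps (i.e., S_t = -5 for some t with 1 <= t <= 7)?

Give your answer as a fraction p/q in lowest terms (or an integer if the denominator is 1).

Answer: 9/128

Derivation:
Count via complement. Let g(t,s) = #length-t paths at position s with S_1..S_t all ≠ -5.
g(t,s) = g(t-1,s-1) + g(t-1,s+1) for s ≠ -5; g(t,-5) = 0.
t=0: g(0,0)=1
t=1: g(1,-1)=1 g(1,1)=1
t=2: g(2,-2)=1 g(2,0)=2 g(2,2)=1
t=3: g(3,-3)=1 g(3,-1)=3 g(3,1)=3 g(3,3)=1
t=4: g(4,-4)=1 g(4,-2)=4 g(4,0)=6 g(4,2)=4 g(4,4)=1
t=5: g(5,-3)=5 g(5,-1)=10 g(5,1)=10 g(5,3)=5 g(5,5)=1
t=6: g(6,-4)=5 g(6,-2)=15 g(6,0)=20 g(6,2)=15 g(6,4)=6 g(6,6)=1
t=7: g(7,-3)=20 g(7,-1)=35 g(7,1)=35 g(7,3)=21 g(7,5)=7 g(7,7)=1
Paths never hitting -5: Σ_s g(7,s) = 119
Paths hitting -5: 2^7 - 119 = 9
P = 9/128 = 9/128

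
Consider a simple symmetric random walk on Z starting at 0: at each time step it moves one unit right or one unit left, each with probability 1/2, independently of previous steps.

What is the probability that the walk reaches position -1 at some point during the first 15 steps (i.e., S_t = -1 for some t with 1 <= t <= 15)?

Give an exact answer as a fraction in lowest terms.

Count via complement. Let g(t,s) = #length-t paths at position s with S_1..S_t all ≠ -1.
g(t,s) = g(t-1,s-1) + g(t-1,s+1) for s ≠ -1; g(t,-1) = 0.
t=0: g(0,0)=1
t=1: g(1,1)=1
t=2: g(2,0)=1 g(2,2)=1
t=3: g(3,1)=2 g(3,3)=1
t=4: g(4,0)=2 g(4,2)=3 g(4,4)=1
t=5: g(5,1)=5 g(5,3)=4 g(5,5)=1
t=6: g(6,0)=5 g(6,2)=9 g(6,4)=5 g(6,6)=1
t=7: g(7,1)=14 g(7,3)=14 g(7,5)=6 g(7,7)=1
t=8: g(8,0)=14 g(8,2)=28 g(8,4)=20 g(8,6)=7 g(8,8)=1
t=9: g(9,1)=42 g(9,3)=48 g(9,5)=27 g(9,7)=8 g(9,9)=1
t=10: g(10,0)=42 g(10,2)=90 g(10,4)=75 g(10,6)=35 g(10,8)=9 g(10,10)=1
t=11: g(11,1)=132 g(11,3)=165 g(11,5)=110 g(11,7)=44 g(11,9)=10 g(11,11)=1
t=12: g(12,0)=132 g(12,2)=297 g(12,4)=275 g(12,6)=154 g(12,8)=54 g(12,10)=11 g(12,12)=1
t=13: g(13,1)=429 g(13,3)=572 g(13,5)=429 g(13,7)=208 g(13,9)=65 g(13,11)=12 g(13,13)=1
t=14: g(14,0)=429 g(14,2)=1001 g(14,4)=1001 g(14,6)=637 g(14,8)=273 g(14,10)=77 g(14,12)=13 g(14,14)=1
t=15: g(15,1)=1430 g(15,3)=2002 g(15,5)=1638 g(15,7)=910 g(15,9)=350 g(15,11)=90 g(15,13)=14 g(15,15)=1
Paths never hitting -1: Σ_s g(15,s) = 6435
Paths hitting -1: 2^15 - 6435 = 26333
P = 26333/32768 = 26333/32768

Answer: 26333/32768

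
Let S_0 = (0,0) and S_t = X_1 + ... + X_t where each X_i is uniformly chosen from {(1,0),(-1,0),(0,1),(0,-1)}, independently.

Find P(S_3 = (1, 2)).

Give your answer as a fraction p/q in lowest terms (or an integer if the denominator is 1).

Let h be the number of horizontal steps (so 3-h are vertical). To end at (1,2) need (h+1)/2 right-steps and ((3-h)+2)/2 up-steps.
Sum over h with 1 ≤ h ≤ 1, h ≡ 1 (mod 2), 3-h ≡ 0 (mod 2):
h=1: C(3,1)·C(1,1)·C(2,2) = 3·1·1 = 3
Total favorable: 3
Total paths: 4^3 = 64
P = 3/64 = 3/64

Answer: 3/64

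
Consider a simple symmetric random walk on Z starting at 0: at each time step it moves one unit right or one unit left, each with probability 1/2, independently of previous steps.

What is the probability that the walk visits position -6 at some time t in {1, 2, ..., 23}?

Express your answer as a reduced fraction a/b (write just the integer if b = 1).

Count via complement. Let g(t,s) = #length-t paths at position s with S_1..S_t all ≠ -6.
g(t,s) = g(t-1,s-1) + g(t-1,s+1) for s ≠ -6; g(t,-6) = 0.
t=0: g(0,0)=1
t=1: g(1,-1)=1 g(1,1)=1
t=2: g(2,-2)=1 g(2,0)=2 g(2,2)=1
t=3: g(3,-3)=1 g(3,-1)=3 g(3,1)=3 g(3,3)=1
t=4: g(4,-4)=1 g(4,-2)=4 g(4,0)=6 g(4,2)=4 g(4,4)=1
t=5: g(5,-5)=1 g(5,-3)=5 g(5,-1)=10 g(5,1)=10 g(5,3)=5 g(5,5)=1
t=6: g(6,-4)=6 g(6,-2)=15 g(6,0)=20 g(6,2)=15 g(6,4)=6 g(6,6)=1
t=7: g(7,-5)=6 g(7,-3)=21 g(7,-1)=35 g(7,1)=35 g(7,3)=21 g(7,5)=7 g(7,7)=1
t=8: g(8,-4)=27 g(8,-2)=56 g(8,0)=70 g(8,2)=56 g(8,4)=28 g(8,6)=8 g(8,8)=1
t=9: g(9,-5)=27 g(9,-3)=83 g(9,-1)=126 g(9,1)=126 g(9,3)=84 g(9,5)=36 g(9,7)=9 g(9,9)=1
t=10: g(10,-4)=110 g(10,-2)=209 g(10,0)=252 g(10,2)=210 g(10,4)=120 g(10,6)=45 g(10,8)=10 g(10,10)=1
t=11: g(11,-5)=110 g(11,-3)=319 g(11,-1)=461 g(11,1)=462 g(11,3)=330 g(11,5)=165 g(11,7)=55 g(11,9)=11 g(11,11)=1
t=12: g(12,-4)=429 g(12,-2)=780 g(12,0)=923 g(12,2)=792 g(12,4)=495 g(12,6)=220 g(12,8)=66 g(12,10)=12 g(12,12)=1
t=13: g(13,-5)=429 g(13,-3)=1209 g(13,-1)=1703 g(13,1)=1715 g(13,3)=1287 g(13,5)=715 g(13,7)=286 g(13,9)=78 g(13,11)=13 g(13,13)=1
t=14: g(14,-4)=1638 g(14,-2)=2912 g(14,0)=3418 g(14,2)=3002 g(14,4)=2002 g(14,6)=1001 g(14,8)=364 g(14,10)=91 g(14,12)=14 g(14,14)=1
t=15: g(15,-5)=1638 g(15,-3)=4550 g(15,-1)=6330 g(15,1)=6420 g(15,3)=5004 g(15,5)=3003 g(15,7)=1365 g(15,9)=455 g(15,11)=105 g(15,13)=15 g(15,15)=1
t=16: g(16,-4)=6188 g(16,-2)=10880 g(16,0)=12750 g(16,2)=11424 g(16,4)=8007 g(16,6)=4368 g(16,8)=1820 g(16,10)=560 g(16,12)=120 g(16,14)=16 g(16,16)=1
t=17: g(17,-5)=6188 g(17,-3)=17068 g(17,-1)=23630 g(17,1)=24174 g(17,3)=19431 g(17,5)=12375 g(17,7)=6188 g(17,9)=2380 g(17,11)=680 g(17,13)=136 g(17,15)=17 g(17,17)=1
t=18: g(18,-4)=23256 g(18,-2)=40698 g(18,0)=47804 g(18,2)=43605 g(18,4)=31806 g(18,6)=18563 g(18,8)=8568 g(18,10)=3060 g(18,12)=816 g(18,14)=153 g(18,16)=18 g(18,18)=1
t=19: g(19,-5)=23256 g(19,-3)=63954 g(19,-1)=88502 g(19,1)=91409 g(19,3)=75411 g(19,5)=50369 g(19,7)=27131 g(19,9)=11628 g(19,11)=3876 g(19,13)=969 g(19,15)=171 g(19,17)=19 g(19,19)=1
t=20: g(20,-4)=87210 g(20,-2)=152456 g(20,0)=179911 g(20,2)=166820 g(20,4)=125780 g(20,6)=77500 g(20,8)=38759 g(20,10)=15504 g(20,12)=4845 g(20,14)=1140 g(20,16)=190 g(20,18)=20 g(20,20)=1
t=21: g(21,-5)=87210 g(21,-3)=239666 g(21,-1)=332367 g(21,1)=346731 g(21,3)=292600 g(21,5)=203280 g(21,7)=116259 g(21,9)=54263 g(21,11)=20349 g(21,13)=5985 g(21,15)=1330 g(21,17)=210 g(21,19)=21 g(21,21)=1
t=22: g(22,-4)=326876 g(22,-2)=572033 g(22,0)=679098 g(22,2)=639331 g(22,4)=495880 g(22,6)=319539 g(22,8)=170522 g(22,10)=74612 g(22,12)=26334 g(22,14)=7315 g(22,16)=1540 g(22,18)=231 g(22,20)=22 g(22,22)=1
t=23: g(23,-5)=326876 g(23,-3)=898909 g(23,-1)=1251131 g(23,1)=1318429 g(23,3)=1135211 g(23,5)=815419 g(23,7)=490061 g(23,9)=245134 g(23,11)=100946 g(23,13)=33649 g(23,15)=8855 g(23,17)=1771 g(23,19)=253 g(23,21)=23 g(23,23)=1
Paths never hitting -6: Σ_s g(23,s) = 6626668
Paths hitting -6: 2^23 - 6626668 = 1761940
P = 1761940/8388608 = 440485/2097152

Answer: 440485/2097152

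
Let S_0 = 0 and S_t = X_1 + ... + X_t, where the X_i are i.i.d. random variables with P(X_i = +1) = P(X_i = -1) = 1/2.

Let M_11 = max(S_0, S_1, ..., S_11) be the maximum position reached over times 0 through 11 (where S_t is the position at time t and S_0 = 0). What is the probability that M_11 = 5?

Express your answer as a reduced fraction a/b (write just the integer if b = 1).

Answer: 165/2048

Derivation:
Let M_11 = max(S_0,...,S_11). Use the reflection principle: for j ≥ 1, #{paths with M_11 ≥ j} = #{S_11 ≥ j} + #{S_11 ≥ j+1}.
By reflection, #{M_11 ≥ 5} = #{S_11 ≥ 5} + #{S_11 ≥ 6} = 232 + 67 = 299.
#{M_11 ≥ 6} = #{S_11 ≥ 6} + #{S_11 ≥ 7} = 67 + 67 = 134.
#{M_11 = 5} = 299 - 134 = 165.
P(M_11 = 5) = 165/2048 = 165/2048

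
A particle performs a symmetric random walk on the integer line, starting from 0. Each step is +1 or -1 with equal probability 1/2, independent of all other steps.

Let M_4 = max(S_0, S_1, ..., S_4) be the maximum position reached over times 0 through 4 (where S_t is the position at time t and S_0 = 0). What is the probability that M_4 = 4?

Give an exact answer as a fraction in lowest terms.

Answer: 1/16

Derivation:
Let M_4 = max(S_0,...,S_4). Use the reflection principle: for j ≥ 1, #{paths with M_4 ≥ j} = #{S_4 ≥ j} + #{S_4 ≥ j+1}.
By reflection, #{M_4 ≥ 4} = #{S_4 ≥ 4} + #{S_4 ≥ 5} = 1 + 0 = 1.
#{M_4 ≥ 5} = #{S_4 ≥ 5} + #{S_4 ≥ 6} = 0 + 0 = 0.
#{M_4 = 4} = 1 - 0 = 1.
P(M_4 = 4) = 1/16 = 1/16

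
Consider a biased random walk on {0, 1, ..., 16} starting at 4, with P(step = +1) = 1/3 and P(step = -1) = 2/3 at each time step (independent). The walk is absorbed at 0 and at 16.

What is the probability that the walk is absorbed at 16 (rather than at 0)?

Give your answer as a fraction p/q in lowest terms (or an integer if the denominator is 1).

Answer: 1/4369

Derivation:
Biased walk: p = 1/3, q = 2/3, r = q/p = 2
Gambler's ruin: P(hit 16 before 0 | start at 4) = (1 - r^a)/(1 - r^N)
r^4 = 16; r^16 = 65536
P = (1 - 16) / (1 - 65536) = -15 / -65535 = 1/4369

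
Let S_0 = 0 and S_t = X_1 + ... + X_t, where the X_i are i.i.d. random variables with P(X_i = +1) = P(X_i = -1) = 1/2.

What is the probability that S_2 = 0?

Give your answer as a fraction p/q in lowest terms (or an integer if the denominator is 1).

To return to 0 after 2 steps: need exactly 1 step of +1 and 1 of -1.
Favorable paths: C(2,1) = 2
Total paths: 2^2 = 4
P = 2/4 = 1/2

Answer: 1/2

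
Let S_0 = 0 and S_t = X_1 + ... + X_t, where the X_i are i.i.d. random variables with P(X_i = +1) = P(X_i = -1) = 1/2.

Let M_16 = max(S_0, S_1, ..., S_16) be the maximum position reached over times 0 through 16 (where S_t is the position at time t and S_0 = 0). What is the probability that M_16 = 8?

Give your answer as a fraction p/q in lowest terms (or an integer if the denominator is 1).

Answer: 455/16384

Derivation:
Let M_16 = max(S_0,...,S_16). Use the reflection principle: for j ≥ 1, #{paths with M_16 ≥ j} = #{S_16 ≥ j} + #{S_16 ≥ j+1}.
By reflection, #{M_16 ≥ 8} = #{S_16 ≥ 8} + #{S_16 ≥ 9} = 2517 + 697 = 3214.
#{M_16 ≥ 9} = #{S_16 ≥ 9} + #{S_16 ≥ 10} = 697 + 697 = 1394.
#{M_16 = 8} = 3214 - 1394 = 1820.
P(M_16 = 8) = 1820/65536 = 455/16384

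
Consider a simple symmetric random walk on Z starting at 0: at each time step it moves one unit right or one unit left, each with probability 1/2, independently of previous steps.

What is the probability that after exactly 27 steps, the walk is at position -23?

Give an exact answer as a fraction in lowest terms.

Answer: 351/134217728

Derivation:
To reach position -23 after 27 steps: need 2 steps of +1 and 25 of -1.
Favorable paths: C(27,2) = 351
Total paths: 2^27 = 134217728
P = 351/134217728 = 351/134217728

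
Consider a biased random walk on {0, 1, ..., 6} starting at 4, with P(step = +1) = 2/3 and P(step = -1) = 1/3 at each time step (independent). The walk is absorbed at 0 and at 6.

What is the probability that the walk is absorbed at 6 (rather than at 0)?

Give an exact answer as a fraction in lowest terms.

Answer: 20/21

Derivation:
Biased walk: p = 2/3, q = 1/3, r = q/p = 1/2
Gambler's ruin: P(hit 6 before 0 | start at 4) = (1 - r^a)/(1 - r^N)
r^4 = 1/16; r^6 = 1/64
P = (1 - 1/16) / (1 - 1/64) = 15/16 / 63/64 = 20/21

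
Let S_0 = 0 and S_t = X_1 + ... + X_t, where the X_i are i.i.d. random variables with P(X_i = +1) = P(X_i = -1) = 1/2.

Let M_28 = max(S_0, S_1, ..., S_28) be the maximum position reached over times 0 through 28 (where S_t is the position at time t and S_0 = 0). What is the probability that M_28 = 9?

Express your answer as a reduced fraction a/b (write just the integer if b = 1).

Answer: 1726725/67108864

Derivation:
Let M_28 = max(S_0,...,S_28). Use the reflection principle: for j ≥ 1, #{paths with M_28 ≥ j} = #{S_28 ≥ j} + #{S_28 ≥ j+1}.
By reflection, #{M_28 ≥ 9} = #{S_28 ≥ 9} + #{S_28 ≥ 10} = 11698223 + 11698223 = 23396446.
#{M_28 ≥ 10} = #{S_28 ≥ 10} + #{S_28 ≥ 11} = 11698223 + 4791323 = 16489546.
#{M_28 = 9} = 23396446 - 16489546 = 6906900.
P(M_28 = 9) = 6906900/268435456 = 1726725/67108864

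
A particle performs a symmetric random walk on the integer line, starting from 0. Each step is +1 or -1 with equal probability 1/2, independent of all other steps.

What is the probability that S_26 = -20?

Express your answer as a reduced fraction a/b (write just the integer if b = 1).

Answer: 325/8388608

Derivation:
To reach position -20 after 26 steps: need 3 steps of +1 and 23 of -1.
Favorable paths: C(26,3) = 2600
Total paths: 2^26 = 67108864
P = 2600/67108864 = 325/8388608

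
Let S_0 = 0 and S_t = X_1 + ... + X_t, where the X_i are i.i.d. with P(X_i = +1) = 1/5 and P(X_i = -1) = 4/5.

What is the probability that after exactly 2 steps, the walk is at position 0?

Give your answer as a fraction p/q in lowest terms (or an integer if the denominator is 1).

Answer: 8/25

Derivation:
To be at 0 after 2 steps: need exactly 1 step of +1 and 1 of -1.
Number of such sequences: C(2,1) = 2
Each has probability (1/5)^1 · (4/5)^1 = 4/25
P = 2 · 4/25 = 8/25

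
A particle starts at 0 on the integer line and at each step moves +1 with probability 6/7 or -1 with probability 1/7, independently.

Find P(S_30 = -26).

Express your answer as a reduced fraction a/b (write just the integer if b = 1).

To reach position -26 after 30 steps: need 2 steps of +1 and 28 steps of -1.
Number of such sequences: C(30,2) = 435
Each has probability (6/7)^2 · (1/7)^28 = 36/22539340290692258087863249
P = 435 · 36/22539340290692258087863249 = 15660/22539340290692258087863249

Answer: 15660/22539340290692258087863249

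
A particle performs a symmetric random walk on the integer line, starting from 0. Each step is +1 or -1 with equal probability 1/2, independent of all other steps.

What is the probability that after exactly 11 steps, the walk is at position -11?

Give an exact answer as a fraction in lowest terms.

To reach position -11 after 11 steps: need 0 steps of +1 and 11 of -1.
Favorable paths: C(11,0) = 1
Total paths: 2^11 = 2048
P = 1/2048 = 1/2048

Answer: 1/2048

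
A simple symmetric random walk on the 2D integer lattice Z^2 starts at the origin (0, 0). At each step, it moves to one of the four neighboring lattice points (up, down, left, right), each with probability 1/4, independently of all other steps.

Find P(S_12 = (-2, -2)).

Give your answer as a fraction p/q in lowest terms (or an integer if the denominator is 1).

Let h be the number of horizontal steps (so 12-h are vertical). To end at (-2,-2) need (h-2)/2 right-steps and ((12-h)-2)/2 up-steps.
Sum over h with 2 ≤ h ≤ 10, h ≡ 0 (mod 2), 12-h ≡ 0 (mod 2):
h=2: C(12,2)·C(2,0)·C(10,4) = 66·1·210 = 13860
h=4: C(12,4)·C(4,1)·C(8,3) = 495·4·56 = 110880
h=6: C(12,6)·C(6,2)·C(6,2) = 924·15·15 = 207900
h=8: C(12,8)·C(8,3)·C(4,1) = 495·56·4 = 110880
h=10: C(12,10)·C(10,4)·C(2,0) = 66·210·1 = 13860
Total favorable: 457380
Total paths: 4^12 = 16777216
P = 457380/16777216 = 114345/4194304

Answer: 114345/4194304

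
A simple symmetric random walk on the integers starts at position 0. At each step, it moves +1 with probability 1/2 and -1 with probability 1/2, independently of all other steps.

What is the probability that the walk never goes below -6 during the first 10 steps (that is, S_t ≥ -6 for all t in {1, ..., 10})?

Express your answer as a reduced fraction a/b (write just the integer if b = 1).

Let f(t,s) = #length-t paths at position s with S_1..S_t all ≥ -6.
f(t,s) = f(t-1,s-1) + f(t-1,s+1) for s ≥ -6; f(t,s) = 0 for s < -6.
t=0: f(0,0)=1
t=1: f(1,-1)=1 f(1,1)=1
t=2: f(2,-2)=1 f(2,0)=2 f(2,2)=1
t=3: f(3,-3)=1 f(3,-1)=3 f(3,1)=3 f(3,3)=1
t=4: f(4,-4)=1 f(4,-2)=4 f(4,0)=6 f(4,2)=4 f(4,4)=1
t=5: f(5,-5)=1 f(5,-3)=5 f(5,-1)=10 f(5,1)=10 f(5,3)=5 f(5,5)=1
t=6: f(6,-6)=1 f(6,-4)=6 f(6,-2)=15 f(6,0)=20 f(6,2)=15 f(6,4)=6 f(6,6)=1
t=7: f(7,-5)=7 f(7,-3)=21 f(7,-1)=35 f(7,1)=35 f(7,3)=21 f(7,5)=7 f(7,7)=1
t=8: f(8,-6)=7 f(8,-4)=28 f(8,-2)=56 f(8,0)=70 f(8,2)=56 f(8,4)=28 f(8,6)=8 f(8,8)=1
t=9: f(9,-5)=35 f(9,-3)=84 f(9,-1)=126 f(9,1)=126 f(9,3)=84 f(9,5)=36 f(9,7)=9 f(9,9)=1
t=10: f(10,-6)=35 f(10,-4)=119 f(10,-2)=210 f(10,0)=252 f(10,2)=210 f(10,4)=120 f(10,6)=45 f(10,8)=10 f(10,10)=1
Σ_s f(10,s) = 1002
P = 1002/1024 = 501/512

Answer: 501/512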